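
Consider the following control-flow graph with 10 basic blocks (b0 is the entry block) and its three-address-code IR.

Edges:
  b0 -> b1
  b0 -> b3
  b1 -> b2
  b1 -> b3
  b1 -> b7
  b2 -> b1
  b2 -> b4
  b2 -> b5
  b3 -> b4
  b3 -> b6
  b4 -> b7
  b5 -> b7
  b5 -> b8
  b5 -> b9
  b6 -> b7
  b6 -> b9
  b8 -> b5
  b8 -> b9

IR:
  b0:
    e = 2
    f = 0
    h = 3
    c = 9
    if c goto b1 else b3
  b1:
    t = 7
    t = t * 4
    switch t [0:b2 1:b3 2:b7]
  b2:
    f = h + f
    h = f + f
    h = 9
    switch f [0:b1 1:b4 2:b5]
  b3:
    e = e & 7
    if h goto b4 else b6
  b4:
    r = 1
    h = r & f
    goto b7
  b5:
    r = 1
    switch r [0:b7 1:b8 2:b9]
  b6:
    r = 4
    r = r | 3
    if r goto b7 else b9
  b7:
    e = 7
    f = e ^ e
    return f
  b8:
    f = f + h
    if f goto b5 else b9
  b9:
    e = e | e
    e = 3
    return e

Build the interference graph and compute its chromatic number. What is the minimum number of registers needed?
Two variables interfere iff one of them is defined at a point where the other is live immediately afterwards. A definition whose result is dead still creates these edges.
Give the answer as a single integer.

Block summaries:
  b0 def {c,e,f,h} use ∅
  b1 def {t} use ∅
  b2 def {f,h} use {f,h}
  b3 def {e} use {e,h}
  b4 def {h,r} use {f}
  b5 def {r} use ∅
  b6 def {r} use ∅
  b7 def {e,f} use ∅
  b8 def {f} use {f,h}
  b9 def {e} use {e}

Backward fixpoint:
  b0: in=∅ out={e,f,h}
  b1: in={e,f,h} out={e,f,h}
  b2: in={e,f,h} out={e,f,h}
  b3: in={e,f,h} out={e,f}
  b4: in={f} out=∅
  b5: in={e,f,h} out={e,f,h}
  b6: in={e} out={e}
  b7: in=∅ out=∅
  b8: in={e,f,h} out={e,f,h}
  b9: in={e} out=∅

Conflict graph:
  c↔{e,f,h}
  e↔{c,f,h,r,t}
  f↔{c,e,h,r,t}
  h↔{c,e,f,r,t}
  r↔{e,f,h}
  t↔{e,f,h}

Registers:
  lower bound: {c,e,f,h} mutually conflict ⇒ χ ≥ 4
  4-colouring: R0={e}  R1={f}  R2={h}  R3={c,r,t}
  χ = 4

Answer: 4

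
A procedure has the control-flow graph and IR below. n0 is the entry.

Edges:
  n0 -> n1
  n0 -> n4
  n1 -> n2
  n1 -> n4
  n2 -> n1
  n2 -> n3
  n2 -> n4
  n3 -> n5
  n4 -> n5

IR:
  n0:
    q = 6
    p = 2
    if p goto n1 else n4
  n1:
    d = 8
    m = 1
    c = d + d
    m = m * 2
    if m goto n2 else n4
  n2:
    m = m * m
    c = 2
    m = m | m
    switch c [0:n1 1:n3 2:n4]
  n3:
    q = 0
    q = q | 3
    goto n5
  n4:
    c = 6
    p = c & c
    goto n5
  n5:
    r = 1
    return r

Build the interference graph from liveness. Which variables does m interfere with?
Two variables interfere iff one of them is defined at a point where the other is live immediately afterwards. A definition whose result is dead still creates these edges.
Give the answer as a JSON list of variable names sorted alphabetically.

Answer: ["c", "d"]

Derivation:
Block summaries:
  n0: {p,q} / ∅
  n1: {c,d,m} / ∅
  n2: {c,m} / {m}
  n3: {q} / ∅
  n4: {c,p} / ∅
  n5: {r} / ∅

Live sets:
  n0 li=∅ lo=∅
  n1 li=∅ lo={m}
  n2 li={m} lo=∅
  n3 li=∅ lo=∅
  n4 li=∅ lo=∅
  n5 li=∅ lo=∅

Interfere edges:
  c: {m}
  d: {m}
  m: {c,d}
  p: ∅
  q: ∅
  r: ∅

N(m) = ["c", "d"]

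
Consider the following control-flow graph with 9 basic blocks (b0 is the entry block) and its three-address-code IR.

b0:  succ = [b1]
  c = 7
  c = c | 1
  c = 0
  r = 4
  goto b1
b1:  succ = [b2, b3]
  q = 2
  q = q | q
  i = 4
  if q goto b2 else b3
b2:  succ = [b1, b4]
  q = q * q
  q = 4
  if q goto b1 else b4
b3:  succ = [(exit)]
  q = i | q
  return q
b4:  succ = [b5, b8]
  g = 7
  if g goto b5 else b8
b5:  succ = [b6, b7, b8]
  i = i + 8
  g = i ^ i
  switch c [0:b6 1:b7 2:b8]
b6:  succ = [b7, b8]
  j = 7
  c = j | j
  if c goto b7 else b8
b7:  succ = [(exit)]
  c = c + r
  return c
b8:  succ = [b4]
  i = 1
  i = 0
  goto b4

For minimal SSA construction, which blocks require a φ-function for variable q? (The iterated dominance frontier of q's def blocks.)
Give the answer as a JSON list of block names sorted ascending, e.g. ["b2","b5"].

idom tree: b1←b0 b2←b1 b3←b1 b4←b2 b5←b4 b6←b5 b7←b5 b8←b4
Join-block Dom:
  b1: preds {b0,b2}: {b0} ∩ {b0,b1,b2} = {b0}; idom=b0
  b4: preds {b2,b8}: {b0,b1,b2} ∩ {b0,b1,b2,b4,b8} = {b0,b1,b2}; idom=b2
  b7: preds {b5,b6}: {b0,b1,b2,b4,b5} ∩ {b0,b1,b2,b4,b5,b6} = {b0,b1,b2,b4,b5}; idom=b5
  b8: preds {b4,b5,b6}: {b0,b1,b2,b4} ∩ {b0,b1,b2,b4,b5} ∩ {b0,b1,b2,b4,b5,b6} = {b0,b1,b2,b4}; idom=b4

Frontier:
  b1←b0: walk · to b0
  b1←b2: walk b2→b1 to b0
  b4←b2: walk · to b2
  b4←b8: walk b8→b4 to b2
  b7←b5: walk · to b5
  b7←b6: walk b6 to b5
  b8←b4: walk · to b4
  b8←b5: walk b5 to b4
  b8←b6: walk b6→b5 to b4
  DF(b0)=∅
  DF(b1)={b1}
  DF(b2)={b1}
  DF(b3)=∅
  DF(b4)={b4}
  DF(b5)={b8}
  DF(b6)={b7,b8}
  DF(b7)=∅
  DF(b8)={b4}

φ for q: defs {b1,b2,b3}
  DF⁺ = {b1}

Answer: ["b1"]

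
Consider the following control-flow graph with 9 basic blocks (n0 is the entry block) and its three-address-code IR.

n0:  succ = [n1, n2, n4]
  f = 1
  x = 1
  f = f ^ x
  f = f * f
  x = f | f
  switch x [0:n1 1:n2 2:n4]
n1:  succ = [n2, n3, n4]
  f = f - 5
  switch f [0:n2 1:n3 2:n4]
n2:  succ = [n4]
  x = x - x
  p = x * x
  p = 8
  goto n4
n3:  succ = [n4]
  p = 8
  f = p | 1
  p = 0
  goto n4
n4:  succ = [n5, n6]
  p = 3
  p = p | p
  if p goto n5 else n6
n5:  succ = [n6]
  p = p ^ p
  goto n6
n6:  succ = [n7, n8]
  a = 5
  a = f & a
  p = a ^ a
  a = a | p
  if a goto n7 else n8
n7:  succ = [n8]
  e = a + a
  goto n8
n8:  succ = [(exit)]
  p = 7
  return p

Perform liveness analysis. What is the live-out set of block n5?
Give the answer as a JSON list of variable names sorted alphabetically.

Per-block:
  n0: def={f,x} ue=∅
  n1: def={f} ue={f}
  n2: def={p,x} ue={x}
  n3: def={f,p} ue=∅
  n4: def={p} ue=∅
  n5: def={p} ue={p}
  n6: def={a,p} ue={f}
  n7: def={e} ue={a}
  n8: def={p} ue=∅

Backward fixpoint:
  live n0: ∅→{f,x}
  live n1: {f,x}→{f,x}
  live n2: {f,x}→{f}
  live n3: ∅→{f}
  live n4: {f}→{f,p}
  live n5: {f,p}→{f}
  live n6: {f}→{a}
  live n7: {a}→∅
  live n8: ∅→∅

live-out(n5) = ["f"]

Answer: ["f"]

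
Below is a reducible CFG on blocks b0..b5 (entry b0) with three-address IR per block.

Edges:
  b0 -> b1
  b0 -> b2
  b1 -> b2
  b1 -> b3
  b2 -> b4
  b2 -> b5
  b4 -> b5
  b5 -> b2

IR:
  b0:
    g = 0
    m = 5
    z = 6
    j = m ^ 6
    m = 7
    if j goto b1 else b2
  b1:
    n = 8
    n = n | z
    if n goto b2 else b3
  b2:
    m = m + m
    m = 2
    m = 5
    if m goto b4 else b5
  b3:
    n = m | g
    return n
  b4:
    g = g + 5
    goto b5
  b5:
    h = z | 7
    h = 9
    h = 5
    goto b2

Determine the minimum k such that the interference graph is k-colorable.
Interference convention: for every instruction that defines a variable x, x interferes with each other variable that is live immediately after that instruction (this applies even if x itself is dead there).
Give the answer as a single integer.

Answer: 4

Derivation:
def/use:
  b0 def {g,j,m,z} use ∅
  b1 def {n} use {z}
  b2 def {m} use {m}
  b3 def {n} use {g,m}
  b4 def {g} use {g}
  b5 def {h} use {z}

Backward fixpoint:
  b0 li=∅ lo={g,m,z}
  b1 li={g,m,z} lo={g,m,z}
  b2 li={g,m,z} lo={g,m,z}
  b3 li={g,m} lo=∅
  b4 li={g,m,z} lo={g,m,z}
  b5 li={g,m,z} lo={g,m,z}

Interfere edges:
  g↔{h,j,m,n,z}
  h↔{g,m,z}
  j↔{g,m,z}
  m↔{g,h,j,n,z}
  n↔{g,m,z}
  z↔{g,h,j,m,n}

Chromatic number:
  {g,h,m,z} pairwise interfere (4-clique) ⇒ χ ≥ 4
  assign g→c0 h→c3 j→c3 m→c1 n→c3 z→c2 — no edge inside a register ⇒ χ ≤ 4
  χ = 4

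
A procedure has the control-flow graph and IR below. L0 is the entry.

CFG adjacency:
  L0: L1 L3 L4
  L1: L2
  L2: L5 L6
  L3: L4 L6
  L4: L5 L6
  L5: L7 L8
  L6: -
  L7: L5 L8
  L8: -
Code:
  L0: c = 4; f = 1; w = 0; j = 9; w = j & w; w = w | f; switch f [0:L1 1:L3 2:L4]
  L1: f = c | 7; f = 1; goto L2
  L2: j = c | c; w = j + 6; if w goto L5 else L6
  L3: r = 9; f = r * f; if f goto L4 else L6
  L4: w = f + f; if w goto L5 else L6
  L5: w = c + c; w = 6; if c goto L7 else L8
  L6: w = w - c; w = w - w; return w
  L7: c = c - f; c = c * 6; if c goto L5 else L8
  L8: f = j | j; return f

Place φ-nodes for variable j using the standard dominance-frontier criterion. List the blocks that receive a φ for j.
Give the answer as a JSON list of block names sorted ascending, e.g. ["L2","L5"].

idom tree: L1←L0 L2←L1 L3←L0 L4←L0 L5←L0 L6←L0 L7←L5 L8←L5
Join-block Dom:
  L4: preds {L0,L3}: {L0} ∩ {L0,L3} = {L0}; idom=L0
  L5: preds {L2,L4,L7}: {L0,L1,L2} ∩ {L0,L4} ∩ {L0,L5,L7} = {L0}; idom=L0
  L6: preds {L2,L3,L4}: {L0,L1,L2} ∩ {L0,L3} ∩ {L0,L4} = {L0}; idom=L0
  L8: preds {L5,L7}: {L0,L5} ∩ {L0,L5,L7} = {L0,L5}; idom=L5

DF walk-up:
  join L4 pred L0: · stop@L0
  join L4 pred L3: L3 stop@L0
  join L5 pred L2: L2→L1 stop@L0
  join L5 pred L4: L4 stop@L0
  join L5 pred L7: L7→L5 stop@L0
  join L6 pred L2: L2→L1 stop@L0
  join L6 pred L3: L3 stop@L0
  join L6 pred L4: L4 stop@L0
  join L8 pred L5: · stop@L5
  join L8 pred L7: L7 stop@L5
  DF(L0)=∅
  DF(L1)={L5,L6}
  DF(L2)={L5,L6}
  DF(L3)={L4,L6}
  DF(L4)={L5,L6}
  DF(L5)={L5}
  DF(L6)=∅
  DF(L7)={L5,L8}
  DF(L8)=∅

φ for j: defs {L0,L2}
  DF⁺ = {L5,L6}

Answer: ["L5", "L6"]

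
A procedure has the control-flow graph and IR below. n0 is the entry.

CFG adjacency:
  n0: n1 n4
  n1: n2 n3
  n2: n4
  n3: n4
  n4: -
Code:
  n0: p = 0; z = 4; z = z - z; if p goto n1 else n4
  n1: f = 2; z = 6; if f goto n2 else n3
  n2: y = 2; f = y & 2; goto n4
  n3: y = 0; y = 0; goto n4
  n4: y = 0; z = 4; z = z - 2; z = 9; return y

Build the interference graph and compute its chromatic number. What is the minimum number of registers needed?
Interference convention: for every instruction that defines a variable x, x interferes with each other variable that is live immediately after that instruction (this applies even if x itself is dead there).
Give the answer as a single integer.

def/use:
  n0: def={p,z} ue=∅
  n1: def={f,z} ue=∅
  n2: def={f,y} ue=∅
  n3: def={y} ue=∅
  n4: def={y,z} ue=∅

Liveness:
  n0: in=∅ out=∅
  n1: in=∅ out=∅
  n2: in=∅ out=∅
  n3: in=∅ out=∅
  n4: in=∅ out=∅

Conflict graph:
  f↔{z}
  p↔{z}
  y↔{z}
  z↔{f,p,y}

Registers:
  lower bound: {f,z} mutually conflict ⇒ χ ≥ 2
  2-colouring: c0={z}  c1={f,p,y}
  χ = 2

Answer: 2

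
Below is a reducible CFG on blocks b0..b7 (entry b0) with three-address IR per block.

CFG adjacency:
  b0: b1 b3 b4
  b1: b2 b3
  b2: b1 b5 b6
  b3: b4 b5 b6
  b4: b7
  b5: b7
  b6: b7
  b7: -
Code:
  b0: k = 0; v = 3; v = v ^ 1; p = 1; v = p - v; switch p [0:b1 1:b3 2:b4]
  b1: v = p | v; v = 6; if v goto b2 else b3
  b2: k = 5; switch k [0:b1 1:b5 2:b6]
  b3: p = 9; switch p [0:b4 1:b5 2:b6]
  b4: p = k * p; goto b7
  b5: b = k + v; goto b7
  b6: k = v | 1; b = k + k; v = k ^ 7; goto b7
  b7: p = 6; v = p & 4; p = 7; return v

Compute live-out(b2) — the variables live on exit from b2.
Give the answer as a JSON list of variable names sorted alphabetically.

Block summaries:
  b0: def={k,p,v} ue=∅
  b1: def={v} ue={p,v}
  b2: def={k} ue=∅
  b3: def={p} ue=∅
  b4: def={p} ue={k,p}
  b5: def={b} ue={k,v}
  b6: def={b,k,v} ue={v}
  b7: def={p,v} ue=∅

Live sets:
  b0: in=∅ out={k,p,v}
  b1: in={k,p,v} out={k,p,v}
  b2: in={p,v} out={k,p,v}
  b3: in={k,v} out={k,p,v}
  b4: in={k,p} out=∅
  b5: in={k,v} out=∅
  b6: in={v} out=∅
  b7: in=∅ out=∅

live-out(b2) = ["k", "p", "v"]

Answer: ["k", "p", "v"]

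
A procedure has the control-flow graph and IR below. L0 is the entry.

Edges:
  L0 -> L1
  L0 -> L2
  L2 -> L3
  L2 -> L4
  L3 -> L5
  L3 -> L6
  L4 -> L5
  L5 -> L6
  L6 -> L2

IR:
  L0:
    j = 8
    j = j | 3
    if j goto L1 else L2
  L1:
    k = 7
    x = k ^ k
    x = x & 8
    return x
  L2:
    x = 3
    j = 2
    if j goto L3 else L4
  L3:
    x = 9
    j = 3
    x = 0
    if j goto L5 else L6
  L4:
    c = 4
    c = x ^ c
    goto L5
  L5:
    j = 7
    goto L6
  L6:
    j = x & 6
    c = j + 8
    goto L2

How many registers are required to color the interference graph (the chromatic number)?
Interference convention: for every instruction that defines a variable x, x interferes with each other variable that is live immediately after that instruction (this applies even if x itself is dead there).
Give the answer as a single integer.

Answer: 2

Derivation:
Per-block:
  L0: {j} / ∅
  L1: {k,x} / ∅
  L2: {j,x} / ∅
  L3: {j,x} / ∅
  L4: {c} / {x}
  L5: {j} / ∅
  L6: {c,j} / {x}

Live sets:
  live L0: ∅→∅
  live L1: ∅→∅
  live L2: ∅→{x}
  live L3: ∅→{x}
  live L4: {x}→{x}
  live L5: {x}→{x}
  live L6: {x}→∅

Conflict graph:
  c↔{x}
  j↔{x}
  k↔∅
  x↔{c,j}

Colouring:
  lower bound: {c,x} mutually conflict ⇒ χ ≥ 2
  assign c→r1 j→r1 k→r0 x→r0 — no edge inside a register ⇒ χ ≤ 2
  χ = 2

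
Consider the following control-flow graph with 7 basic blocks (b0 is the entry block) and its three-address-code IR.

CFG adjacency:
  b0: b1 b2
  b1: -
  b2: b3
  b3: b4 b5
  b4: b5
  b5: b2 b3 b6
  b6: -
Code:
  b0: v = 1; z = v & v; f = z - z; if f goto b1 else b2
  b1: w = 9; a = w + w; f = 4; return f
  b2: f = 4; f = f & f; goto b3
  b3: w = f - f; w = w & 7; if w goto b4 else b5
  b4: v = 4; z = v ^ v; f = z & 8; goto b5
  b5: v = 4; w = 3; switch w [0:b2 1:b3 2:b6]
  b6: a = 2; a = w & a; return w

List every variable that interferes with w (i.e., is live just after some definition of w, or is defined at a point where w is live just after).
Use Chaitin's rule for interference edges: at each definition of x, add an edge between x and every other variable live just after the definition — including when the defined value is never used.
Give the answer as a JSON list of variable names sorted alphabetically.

Answer: ["a", "f"]

Derivation:
Per-block:
  b0: {f,v,z} / ∅
  b1: {a,f,w} / ∅
  b2: {f} / ∅
  b3: {w} / {f}
  b4: {f,v,z} / ∅
  b5: {v,w} / ∅
  b6: {a} / {w}

Live sets:
  b0: in=∅ out=∅
  b1: in=∅ out=∅
  b2: in=∅ out={f}
  b3: in={f} out={f}
  b4: in=∅ out={f}
  b5: in={f} out={f,w}
  b6: in={w} out=∅

Interfere edges:
  a↔{w}
  f↔{v,w}
  v↔{f}
  w↔{a,f}
  z↔∅

N(w) = ["a", "f"]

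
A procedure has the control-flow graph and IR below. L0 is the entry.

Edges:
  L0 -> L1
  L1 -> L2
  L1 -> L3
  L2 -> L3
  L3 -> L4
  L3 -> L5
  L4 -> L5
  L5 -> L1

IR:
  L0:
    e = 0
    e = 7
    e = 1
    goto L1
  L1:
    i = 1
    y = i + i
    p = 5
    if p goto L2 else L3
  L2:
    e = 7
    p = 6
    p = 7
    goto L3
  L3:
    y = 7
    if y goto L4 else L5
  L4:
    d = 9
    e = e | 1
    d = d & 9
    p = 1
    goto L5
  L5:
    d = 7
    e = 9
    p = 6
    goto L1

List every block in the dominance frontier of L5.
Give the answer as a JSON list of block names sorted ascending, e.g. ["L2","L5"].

idom tree: L1←L0 L2←L1 L3←L1 L4←L3 L5←L3
Join-block Dom:
  L1: preds {L0,L5}: {L0} ∩ {L0,L1,L3,L5} = {L0}; idom=L0
  L3: preds {L1,L2}: {L0,L1} ∩ {L0,L1,L2} = {L0,L1}; idom=L1
  L5: preds {L3,L4}: {L0,L1,L3} ∩ {L0,L1,L3,L4} = {L0,L1,L3}; idom=L3

Frontier:
  join L1 pred L0: · stop@L0
  join L1 pred L5: L5→L3→L1 stop@L0
  join L3 pred L1: · stop@L1
  join L3 pred L2: L2 stop@L1
  join L5 pred L3: · stop@L3
  join L5 pred L4: L4 stop@L3
  L0 → ∅
  L1 → {L1}
  L2 → {L3}
  L3 → {L1}
  L4 → {L5}
  L5 → {L1}

DF(L5) = ["L1"]

Answer: ["L1"]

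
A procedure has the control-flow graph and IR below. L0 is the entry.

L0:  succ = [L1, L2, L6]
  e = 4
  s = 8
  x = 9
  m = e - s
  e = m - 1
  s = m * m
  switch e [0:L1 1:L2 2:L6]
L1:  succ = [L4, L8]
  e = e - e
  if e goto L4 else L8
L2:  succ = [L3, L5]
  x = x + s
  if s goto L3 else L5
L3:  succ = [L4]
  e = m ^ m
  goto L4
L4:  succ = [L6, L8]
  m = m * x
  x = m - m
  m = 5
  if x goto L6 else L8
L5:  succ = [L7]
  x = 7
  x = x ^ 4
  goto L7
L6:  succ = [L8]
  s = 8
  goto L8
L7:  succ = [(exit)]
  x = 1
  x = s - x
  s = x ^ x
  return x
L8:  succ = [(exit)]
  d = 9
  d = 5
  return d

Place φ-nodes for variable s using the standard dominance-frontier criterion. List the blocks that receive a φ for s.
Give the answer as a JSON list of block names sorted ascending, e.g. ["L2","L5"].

Answer: ["L8"]

Working:
idom tree: L1←L0 L2←L0 L3←L2 L4←L0 L5←L2 L6←L0 L7←L5 L8←L0
Dom at joins:
  L4: preds {L1,L3}: {L0,L1} ∩ {L0,L2,L3} = {L0}; idom=L0
  L6: preds {L0,L4}: {L0} ∩ {L0,L4} = {L0}; idom=L0
  L8: preds {L1,L4,L6}: {L0,L1} ∩ {L0,L4} ∩ {L0,L6} = {L0}; idom=L0

DF walk-up:
  join L4 pred L1: L1 stop@L0
  join L4 pred L3: L3→L2 stop@L0
  join L6 pred L0: · stop@L0
  join L6 pred L4: L4 stop@L0
  join L8 pred L1: L1 stop@L0
  join L8 pred L4: L4 stop@L0
  join L8 pred L6: L6 stop@L0
  L0 → ∅
  L1 → {L4,L8}
  L2 → {L4}
  L3 → {L4}
  L4 → {L6,L8}
  L5 → ∅
  L6 → {L8}
  L7 → ∅
  L8 → ∅

φ for s: defs {L0,L6,L7}
  DF⁺ = {L8}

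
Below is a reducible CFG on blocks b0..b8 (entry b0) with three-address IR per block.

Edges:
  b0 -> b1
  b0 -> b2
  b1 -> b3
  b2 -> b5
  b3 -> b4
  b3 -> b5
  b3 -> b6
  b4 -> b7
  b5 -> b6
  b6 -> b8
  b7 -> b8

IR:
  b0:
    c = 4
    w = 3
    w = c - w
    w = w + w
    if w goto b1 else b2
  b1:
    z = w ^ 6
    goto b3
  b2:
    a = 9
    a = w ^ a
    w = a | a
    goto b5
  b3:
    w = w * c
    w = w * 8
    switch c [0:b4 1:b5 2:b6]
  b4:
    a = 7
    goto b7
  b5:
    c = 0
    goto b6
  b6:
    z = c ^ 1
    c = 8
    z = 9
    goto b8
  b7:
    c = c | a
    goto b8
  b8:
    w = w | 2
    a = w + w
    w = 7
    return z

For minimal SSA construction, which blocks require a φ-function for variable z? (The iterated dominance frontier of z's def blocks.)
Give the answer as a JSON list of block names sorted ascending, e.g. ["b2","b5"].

Answer: ["b5", "b6", "b8"]

Analysis:
idom tree: b1←b0 b2←b0 b3←b1 b4←b3 b5←b0 b6←b0 b7←b4 b8←b0
Dom∩ at merges:
  b5: preds {b2,b3}: {b0,b2} ∩ {b0,b1,b3} = {b0}; idom=b0
  b6: preds {b3,b5}: {b0,b1,b3} ∩ {b0,b5} = {b0}; idom=b0
  b8: preds {b6,b7}: {b0,b6} ∩ {b0,b1,b3,b4,b7} = {b0}; idom=b0

Frontier:
  join b5 pred b2: b2 stop@b0
  join b5 pred b3: b3→b1 stop@b0
  join b6 pred b3: b3→b1 stop@b0
  join b6 pred b5: b5 stop@b0
  join b8 pred b6: b6 stop@b0
  join b8 pred b7: b7→b4→b3→b1 stop@b0
  b0: DF=∅
  b1: DF={b5,b6,b8}
  b2: DF={b5}
  b3: DF={b5,b6,b8}
  b4: DF={b8}
  b5: DF={b6}
  b6: DF={b8}
  b7: DF={b8}
  b8: DF=∅

φ for z: defs {b1,b6}
  DF⁺ = {b5,b6,b8}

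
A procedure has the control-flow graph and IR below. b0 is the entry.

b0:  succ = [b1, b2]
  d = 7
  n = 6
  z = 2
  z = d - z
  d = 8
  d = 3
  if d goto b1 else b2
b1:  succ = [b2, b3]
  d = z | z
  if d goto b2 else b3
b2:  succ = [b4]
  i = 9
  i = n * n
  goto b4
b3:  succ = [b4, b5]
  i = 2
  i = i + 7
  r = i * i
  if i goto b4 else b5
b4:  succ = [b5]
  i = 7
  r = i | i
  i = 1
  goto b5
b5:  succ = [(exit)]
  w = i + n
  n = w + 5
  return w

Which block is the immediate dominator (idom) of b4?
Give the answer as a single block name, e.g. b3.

idom tree: b1←b0 b2←b0 b3←b1 b4←b0 b5←b0
Join-block Dom:
  b2: preds {b0,b1}: {b0} ∩ {b0,b1} = {b0}; idom=b0
  b4: preds {b2,b3}: {b0,b2} ∩ {b0,b1,b3} = {b0}; idom=b0
  b5: preds {b3,b4}: {b0,b1,b3} ∩ {b0,b4} = {b0}; idom=b0

idom(b4) = b0

Answer: b0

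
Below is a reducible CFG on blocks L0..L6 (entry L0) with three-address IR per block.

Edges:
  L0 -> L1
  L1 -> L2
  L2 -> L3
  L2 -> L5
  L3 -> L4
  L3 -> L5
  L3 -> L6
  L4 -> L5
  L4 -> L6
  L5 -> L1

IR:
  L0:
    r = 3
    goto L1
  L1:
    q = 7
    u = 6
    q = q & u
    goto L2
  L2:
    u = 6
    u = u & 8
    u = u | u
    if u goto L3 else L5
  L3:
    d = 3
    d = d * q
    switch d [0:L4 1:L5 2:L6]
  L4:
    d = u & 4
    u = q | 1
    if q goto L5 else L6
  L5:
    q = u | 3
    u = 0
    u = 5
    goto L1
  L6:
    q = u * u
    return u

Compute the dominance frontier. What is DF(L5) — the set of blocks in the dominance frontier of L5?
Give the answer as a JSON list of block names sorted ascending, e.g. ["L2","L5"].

idom tree: L1←L0 L2←L1 L3←L2 L4←L3 L5←L2 L6←L3
Dom∩ at merges:
  L1: preds {L0,L5}: {L0} ∩ {L0,L1,L2,L5} = {L0}; idom=L0
  L5: preds {L2,L3,L4}: {L0,L1,L2} ∩ {L0,L1,L2,L3} ∩ {L0,L1,L2,L3,L4} = {L0,L1,L2}; idom=L2
  L6: preds {L3,L4}: {L0,L1,L2,L3} ∩ {L0,L1,L2,L3,L4} = {L0,L1,L2,L3}; idom=L3

DF derivation:
  join L1 pred L0: · stop@L0
  join L1 pred L5: L5→L2→L1 stop@L0
  join L5 pred L2: · stop@L2
  join L5 pred L3: L3 stop@L2
  join L5 pred L4: L4→L3 stop@L2
  join L6 pred L3: · stop@L3
  join L6 pred L4: L4 stop@L3
  L0 → ∅
  L1 → {L1}
  L2 → {L1}
  L3 → {L5}
  L4 → {L5,L6}
  L5 → {L1}
  L6 → ∅

DF(L5) = ["L1"]

Answer: ["L1"]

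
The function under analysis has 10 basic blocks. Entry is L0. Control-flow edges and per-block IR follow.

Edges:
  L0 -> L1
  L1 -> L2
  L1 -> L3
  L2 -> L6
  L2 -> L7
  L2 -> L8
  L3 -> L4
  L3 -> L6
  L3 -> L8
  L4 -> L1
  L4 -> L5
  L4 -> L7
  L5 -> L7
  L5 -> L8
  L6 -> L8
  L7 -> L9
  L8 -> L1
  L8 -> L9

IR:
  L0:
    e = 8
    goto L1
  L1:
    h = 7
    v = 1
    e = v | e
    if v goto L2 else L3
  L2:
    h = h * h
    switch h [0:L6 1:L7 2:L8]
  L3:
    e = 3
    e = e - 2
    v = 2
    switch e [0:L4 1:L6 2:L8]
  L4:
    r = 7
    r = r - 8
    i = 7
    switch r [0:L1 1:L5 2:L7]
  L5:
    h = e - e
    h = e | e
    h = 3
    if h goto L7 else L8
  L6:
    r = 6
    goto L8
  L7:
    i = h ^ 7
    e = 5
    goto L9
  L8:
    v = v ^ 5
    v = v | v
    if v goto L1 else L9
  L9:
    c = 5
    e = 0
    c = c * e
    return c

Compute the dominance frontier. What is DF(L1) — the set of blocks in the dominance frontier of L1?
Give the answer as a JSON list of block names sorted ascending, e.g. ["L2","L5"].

idom tree: L1←L0 L2←L1 L3←L1 L4←L3 L5←L4 L6←L1 L7←L1 L8←L1 L9←L1
Dom at joins:
  L1: preds {L0,L4,L8}: {L0} ∩ {L0,L1,L3,L4} ∩ {L0,L1,L8} = {L0}; idom=L0
  L6: preds {L2,L3}: {L0,L1,L2} ∩ {L0,L1,L3} = {L0,L1}; idom=L1
  L7: preds {L2,L4,L5}: {L0,L1,L2} ∩ {L0,L1,L3,L4} ∩ {L0,L1,L3,L4,L5} = {L0,L1}; idom=L1
  L8: preds {L2,L3,L5,L6}: {L0,L1,L2} ∩ {L0,L1,L3} ∩ {L0,L1,L3,L4,L5} ∩ {L0,L1,L6} = {L0,L1}; idom=L1
  L9: preds {L7,L8}: {L0,L1,L7} ∩ {L0,L1,L8} = {L0,L1}; idom=L1

Frontier:
  L1←L0: walk · to L0
  L1←L4: walk L4→L3→L1 to L0
  L1←L8: walk L8→L1 to L0
  L6←L2: walk L2 to L1
  L6←L3: walk L3 to L1
  L7←L2: walk L2 to L1
  L7←L4: walk L4→L3 to L1
  L7←L5: walk L5→L4→L3 to L1
  L8←L2: walk L2 to L1
  L8←L3: walk L3 to L1
  L8←L5: walk L5→L4→L3 to L1
  L8←L6: walk L6 to L1
  L9←L7: walk L7 to L1
  L9←L8: walk L8 to L1
  DF(L0)=∅
  DF(L1)={L1}
  DF(L2)={L6,L7,L8}
  DF(L3)={L1,L6,L7,L8}
  DF(L4)={L1,L7,L8}
  DF(L5)={L7,L8}
  DF(L6)={L8}
  DF(L7)={L9}
  DF(L8)={L1,L9}
  DF(L9)=∅

DF(L1) = ["L1"]

Answer: ["L1"]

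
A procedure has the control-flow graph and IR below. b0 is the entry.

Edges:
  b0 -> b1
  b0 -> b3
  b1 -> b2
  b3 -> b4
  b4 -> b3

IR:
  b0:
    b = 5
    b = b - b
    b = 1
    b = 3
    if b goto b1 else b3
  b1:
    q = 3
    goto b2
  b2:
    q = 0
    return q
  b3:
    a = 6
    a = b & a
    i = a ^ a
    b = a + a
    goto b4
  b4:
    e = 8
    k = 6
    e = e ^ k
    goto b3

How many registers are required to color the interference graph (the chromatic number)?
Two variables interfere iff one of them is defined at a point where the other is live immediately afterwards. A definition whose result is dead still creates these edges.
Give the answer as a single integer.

Answer: 3

Analysis:
def/use:
  b0: def={b} ue=∅
  b1: def={q} ue=∅
  b2: def={q} ue=∅
  b3: def={a,b,i} ue={b}
  b4: def={e,k} ue=∅

Live sets:
  live b0: ∅→{b}
  live b1: ∅→∅
  live b2: ∅→∅
  live b3: {b}→{b}
  live b4: {b}→{b}

Interference:
  a — {b,i}
  b — {a,e,k}
  e — {b,k}
  i — {a}
  k — {b,e}
  q — ∅

Colouring:
  lower bound: {b,e,k} mutually conflict ⇒ χ ≥ 3
  assign a→R1 b→R0 e→R1 i→R0 k→R2 q→R0 — no edge inside a register ⇒ χ ≤ 3
  χ = 3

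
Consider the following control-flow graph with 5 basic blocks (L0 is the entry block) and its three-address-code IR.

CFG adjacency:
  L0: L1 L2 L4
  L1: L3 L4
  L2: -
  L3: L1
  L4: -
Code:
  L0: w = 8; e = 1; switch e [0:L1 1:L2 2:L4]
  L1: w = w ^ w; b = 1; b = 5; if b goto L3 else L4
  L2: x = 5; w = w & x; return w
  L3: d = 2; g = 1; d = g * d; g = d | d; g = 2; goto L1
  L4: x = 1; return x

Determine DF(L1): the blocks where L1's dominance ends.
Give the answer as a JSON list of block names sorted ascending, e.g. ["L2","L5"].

Answer: ["L1", "L4"]

Derivation:
idom tree: L1←L0 L2←L0 L3←L1 L4←L0
Dom at joins:
  L1: preds {L0,L3}: {L0} ∩ {L0,L1,L3} = {L0}; idom=L0
  L4: preds {L0,L1}: {L0} ∩ {L0,L1} = {L0}; idom=L0

DF walk-up:
  join L1 pred L0: · stop@L0
  join L1 pred L3: L3→L1 stop@L0
  join L4 pred L0: · stop@L0
  join L4 pred L1: L1 stop@L0
  DF(L0)=∅
  DF(L1)={L1,L4}
  DF(L2)=∅
  DF(L3)={L1}
  DF(L4)=∅

DF(L1) = ["L1", "L4"]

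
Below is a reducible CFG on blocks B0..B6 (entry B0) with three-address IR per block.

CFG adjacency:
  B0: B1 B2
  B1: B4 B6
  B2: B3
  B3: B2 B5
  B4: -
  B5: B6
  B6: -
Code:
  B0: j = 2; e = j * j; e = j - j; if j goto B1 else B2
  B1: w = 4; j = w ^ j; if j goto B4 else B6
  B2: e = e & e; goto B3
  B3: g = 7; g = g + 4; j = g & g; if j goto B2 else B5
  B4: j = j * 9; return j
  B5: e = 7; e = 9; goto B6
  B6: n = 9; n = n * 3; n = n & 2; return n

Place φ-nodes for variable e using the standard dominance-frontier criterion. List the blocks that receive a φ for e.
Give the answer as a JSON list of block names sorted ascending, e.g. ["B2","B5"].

Answer: ["B2", "B6"]

Working:
idom tree: B1←B0 B2←B0 B3←B2 B4←B1 B5←B3 B6←B0
Dom at joins:
  B2: preds {B0,B3}: {B0} ∩ {B0,B2,B3} = {B0}; idom=B0
  B6: preds {B1,B5}: {B0,B1} ∩ {B0,B2,B3,B5} = {B0}; idom=B0

DF walk-up:
  B2←B0: walk · to B0
  B2←B3: walk B3→B2 to B0
  B6←B1: walk B1 to B0
  B6←B5: walk B5→B3→B2 to B0
  DF(B0)=∅
  DF(B1)={B6}
  DF(B2)={B2,B6}
  DF(B3)={B2,B6}
  DF(B4)=∅
  DF(B5)={B6}
  DF(B6)=∅

φ for e: defs {B0,B2,B5}
  DF⁺ = {B2,B6}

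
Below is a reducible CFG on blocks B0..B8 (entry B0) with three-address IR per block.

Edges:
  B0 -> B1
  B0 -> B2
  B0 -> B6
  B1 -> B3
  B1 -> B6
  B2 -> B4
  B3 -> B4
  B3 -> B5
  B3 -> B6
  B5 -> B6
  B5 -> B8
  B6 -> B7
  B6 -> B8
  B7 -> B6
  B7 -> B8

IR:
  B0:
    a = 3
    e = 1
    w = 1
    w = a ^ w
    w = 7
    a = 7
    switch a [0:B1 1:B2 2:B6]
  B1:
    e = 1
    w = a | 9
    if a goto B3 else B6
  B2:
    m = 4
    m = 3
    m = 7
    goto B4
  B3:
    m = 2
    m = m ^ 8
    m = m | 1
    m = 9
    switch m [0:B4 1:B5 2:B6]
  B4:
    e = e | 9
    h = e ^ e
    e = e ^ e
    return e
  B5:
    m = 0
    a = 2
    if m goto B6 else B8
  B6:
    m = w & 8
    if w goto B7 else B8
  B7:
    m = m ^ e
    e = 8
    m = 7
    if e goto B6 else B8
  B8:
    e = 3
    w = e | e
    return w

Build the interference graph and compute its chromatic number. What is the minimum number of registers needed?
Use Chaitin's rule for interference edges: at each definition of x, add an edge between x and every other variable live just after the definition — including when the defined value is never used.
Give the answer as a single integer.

Per-block:
  B0: {a,e,w} / ∅
  B1: {e,w} / {a}
  B2: {m} / ∅
  B3: {m} / ∅
  B4: {e,h} / {e}
  B5: {a,m} / ∅
  B6: {m} / {w}
  B7: {e,m} / {e,m}
  B8: {e,w} / ∅

Liveness:
  live B0: ∅→{a,e,w}
  live B1: {a}→{e,w}
  live B2: {e}→{e}
  live B3: {e,w}→{e,w}
  live B4: {e}→∅
  live B5: {e,w}→{e,w}
  live B6: {e,w}→{e,m,w}
  live B7: {e,m,w}→{e,w}
  live B8: ∅→∅

Interference:
  a — {e,m,w}
  e — {a,h,m,w}
  h — {e}
  m — {a,e,w}
  w — {a,e,m}

Colouring:
  clique {a,e,m,w} ⇒ need ≥ 4
  4-colouring: c0={e}  c1={a,h}  c2={m}  c3={w}
  χ = 4

Answer: 4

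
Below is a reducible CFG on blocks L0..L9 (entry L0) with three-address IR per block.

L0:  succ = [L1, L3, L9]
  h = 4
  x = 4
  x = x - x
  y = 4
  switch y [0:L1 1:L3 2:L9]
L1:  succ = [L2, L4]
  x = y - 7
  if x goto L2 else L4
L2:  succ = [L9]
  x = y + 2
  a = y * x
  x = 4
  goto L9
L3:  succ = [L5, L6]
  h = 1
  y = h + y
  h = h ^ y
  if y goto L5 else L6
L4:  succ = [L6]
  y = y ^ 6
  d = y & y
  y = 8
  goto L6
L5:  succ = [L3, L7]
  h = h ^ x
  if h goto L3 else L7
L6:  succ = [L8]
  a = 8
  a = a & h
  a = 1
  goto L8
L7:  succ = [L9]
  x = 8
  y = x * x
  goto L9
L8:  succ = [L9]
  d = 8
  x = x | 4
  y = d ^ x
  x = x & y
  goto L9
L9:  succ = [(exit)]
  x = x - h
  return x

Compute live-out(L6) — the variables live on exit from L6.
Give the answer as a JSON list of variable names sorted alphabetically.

def/use:
  L0 def {h,x,y} use ∅
  L1 def {x} use {y}
  L2 def {a,x} use {y}
  L3 def {h,y} use {y}
  L4 def {d,y} use {y}
  L5 def {h} use {h,x}
  L6 def {a} use {h}
  L7 def {x,y} use ∅
  L8 def {d,x,y} use {x}
  L9 def {x} use {h,x}

Backward fixpoint:
  L0: in=∅ out={h,x,y}
  L1: in={h,y} out={h,x,y}
  L2: in={h,y} out={h,x}
  L3: in={x,y} out={h,x,y}
  L4: in={h,x,y} out={h,x}
  L5: in={h,x,y} out={h,x,y}
  L6: in={h,x} out={h,x}
  L7: in={h} out={h,x}
  L8: in={h,x} out={h,x}
  L9: in={h,x} out=∅

live-out(L6) = ["h", "x"]

Answer: ["h", "x"]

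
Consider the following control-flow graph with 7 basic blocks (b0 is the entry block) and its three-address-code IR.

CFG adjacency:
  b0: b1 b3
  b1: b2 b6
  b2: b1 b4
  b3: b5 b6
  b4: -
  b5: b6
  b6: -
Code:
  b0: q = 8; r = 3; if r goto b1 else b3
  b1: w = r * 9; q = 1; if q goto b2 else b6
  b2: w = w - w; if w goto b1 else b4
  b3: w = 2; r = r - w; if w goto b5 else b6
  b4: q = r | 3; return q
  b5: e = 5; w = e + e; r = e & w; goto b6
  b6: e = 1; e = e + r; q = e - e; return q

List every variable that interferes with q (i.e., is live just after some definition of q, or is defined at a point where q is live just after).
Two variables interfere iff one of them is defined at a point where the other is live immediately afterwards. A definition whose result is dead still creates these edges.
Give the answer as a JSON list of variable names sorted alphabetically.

def/use:
  b0 def {q,r} use ∅
  b1 def {q,w} use {r}
  b2 def {w} use {w}
  b3 def {r,w} use {r}
  b4 def {q} use {r}
  b5 def {e,r,w} use ∅
  b6 def {e,q} use {r}

Backward fixpoint:
  b0: in=∅ out={r}
  b1: in={r} out={r,w}
  b2: in={r,w} out={r}
  b3: in={r} out={r}
  b4: in={r} out=∅
  b5: in=∅ out={r}
  b6: in={r} out=∅

Conflict graph:
  e: {r,w}
  q: {r,w}
  r: {e,q,w}
  w: {e,q,r}

N(q) = ["r", "w"]

Answer: ["r", "w"]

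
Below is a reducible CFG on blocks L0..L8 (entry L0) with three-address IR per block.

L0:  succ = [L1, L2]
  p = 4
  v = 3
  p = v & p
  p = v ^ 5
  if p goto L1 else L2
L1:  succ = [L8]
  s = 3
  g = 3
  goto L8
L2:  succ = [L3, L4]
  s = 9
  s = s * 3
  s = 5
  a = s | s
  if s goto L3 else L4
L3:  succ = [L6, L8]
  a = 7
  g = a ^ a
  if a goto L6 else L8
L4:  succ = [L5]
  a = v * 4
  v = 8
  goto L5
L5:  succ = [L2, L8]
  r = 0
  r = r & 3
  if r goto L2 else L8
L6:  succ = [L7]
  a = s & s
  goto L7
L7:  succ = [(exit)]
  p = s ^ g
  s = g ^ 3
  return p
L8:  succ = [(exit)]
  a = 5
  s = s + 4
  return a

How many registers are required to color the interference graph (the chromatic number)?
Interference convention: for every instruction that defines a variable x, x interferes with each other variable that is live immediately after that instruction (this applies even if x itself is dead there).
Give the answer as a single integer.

Per-block:
  L0: {p,v} / ∅
  L1: {g,s} / ∅
  L2: {a,s} / ∅
  L3: {a,g} / ∅
  L4: {a,v} / {v}
  L5: {r} / ∅
  L6: {a} / {s}
  L7: {p,s} / {g,s}
  L8: {a,s} / {s}

Backward fixpoint:
  L0 li=∅ lo={v}
  L1 li=∅ lo={s}
  L2 li={v} lo={s,v}
  L3 li={s} lo={g,s}
  L4 li={s,v} lo={s,v}
  L5 li={s,v} lo={s,v}
  L6 li={g,s} lo={g,s}
  L7 li={g,s} lo=∅
  L8 li={s} lo=∅

Interfere edges:
  a — {g,s,v}
  g — {a,p,s}
  p — {g,s,v}
  r — {s,v}
  s — {a,g,p,r,v}
  v — {a,p,r,s}

Chromatic number:
  lower bound: {a,g,s} mutually conflict ⇒ χ ≥ 3
  3-colouring: r0={s}  r1={g,v}  r2={a,p,r}
  χ = 3

Answer: 3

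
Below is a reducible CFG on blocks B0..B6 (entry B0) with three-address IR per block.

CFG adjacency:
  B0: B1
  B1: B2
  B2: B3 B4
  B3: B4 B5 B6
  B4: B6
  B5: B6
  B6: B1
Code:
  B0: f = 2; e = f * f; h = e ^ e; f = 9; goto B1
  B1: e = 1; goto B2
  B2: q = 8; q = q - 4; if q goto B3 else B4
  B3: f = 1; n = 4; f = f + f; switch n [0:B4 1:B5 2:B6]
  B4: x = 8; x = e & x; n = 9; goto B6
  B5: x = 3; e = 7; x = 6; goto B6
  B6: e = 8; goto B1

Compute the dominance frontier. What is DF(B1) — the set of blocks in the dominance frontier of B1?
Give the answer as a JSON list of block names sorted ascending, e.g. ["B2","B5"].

Answer: ["B1"]

Derivation:
idom tree: B1←B0 B2←B1 B3←B2 B4←B2 B5←B3 B6←B2
Join-block Dom:
  B1: preds {B0,B6}: {B0} ∩ {B0,B1,B2,B6} = {B0}; idom=B0
  B4: preds {B2,B3}: {B0,B1,B2} ∩ {B0,B1,B2,B3} = {B0,B1,B2}; idom=B2
  B6: preds {B3,B4,B5}: {B0,B1,B2,B3} ∩ {B0,B1,B2,B4} ∩ {B0,B1,B2,B3,B5} = {B0,B1,B2}; idom=B2

DF derivation:
  join B1 pred B0: · stop@B0
  join B1 pred B6: B6→B2→B1 stop@B0
  join B4 pred B2: · stop@B2
  join B4 pred B3: B3 stop@B2
  join B6 pred B3: B3 stop@B2
  join B6 pred B4: B4 stop@B2
  join B6 pred B5: B5→B3 stop@B2
  DF(B0)=∅
  DF(B1)={B1}
  DF(B2)={B1}
  DF(B3)={B4,B6}
  DF(B4)={B6}
  DF(B5)={B6}
  DF(B6)={B1}

DF(B1) = ["B1"]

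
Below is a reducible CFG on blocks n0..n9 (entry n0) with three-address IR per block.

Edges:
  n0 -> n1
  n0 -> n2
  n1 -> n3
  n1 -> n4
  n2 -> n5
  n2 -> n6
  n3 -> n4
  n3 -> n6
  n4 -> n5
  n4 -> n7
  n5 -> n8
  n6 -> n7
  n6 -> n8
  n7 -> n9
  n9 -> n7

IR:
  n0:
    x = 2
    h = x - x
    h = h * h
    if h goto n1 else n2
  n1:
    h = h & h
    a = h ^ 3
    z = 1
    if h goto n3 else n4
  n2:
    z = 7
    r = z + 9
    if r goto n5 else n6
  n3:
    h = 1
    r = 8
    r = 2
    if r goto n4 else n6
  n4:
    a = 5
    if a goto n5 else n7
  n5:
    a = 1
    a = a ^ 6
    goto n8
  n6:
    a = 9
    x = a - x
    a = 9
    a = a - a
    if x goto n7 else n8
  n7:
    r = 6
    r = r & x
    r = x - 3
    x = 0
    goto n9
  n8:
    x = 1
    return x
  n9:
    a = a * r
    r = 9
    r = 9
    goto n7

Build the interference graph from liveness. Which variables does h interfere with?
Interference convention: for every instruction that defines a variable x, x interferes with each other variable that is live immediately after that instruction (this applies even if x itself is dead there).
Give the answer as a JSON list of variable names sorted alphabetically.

Answer: ["a", "x", "z"]

Working:
Per-block:
  n0: {h,x} / ∅
  n1: {a,h,z} / {h}
  n2: {r,z} / ∅
  n3: {h,r} / ∅
  n4: {a} / ∅
  n5: {a} / ∅
  n6: {a,x} / {x}
  n7: {r,x} / {x}
  n8: {x} / ∅
  n9: {a,r} / {a,r}

Liveness:
  n0 li=∅ lo={h,x}
  n1 li={h,x} lo={x}
  n2 li={x} lo={x}
  n3 li={x} lo={x}
  n4 li={x} lo={a,x}
  n5 li=∅ lo=∅
  n6 li={x} lo={a,x}
  n7 li={a,x} lo={a,r,x}
  n8 li=∅ lo=∅
  n9 li={a,r,x} lo={a,x}

Conflict graph:
  a — {h,r,x}
  h — {a,x,z}
  r — {a,x}
  x — {a,h,r,z}
  z — {h,x}

N(h) = ["a", "x", "z"]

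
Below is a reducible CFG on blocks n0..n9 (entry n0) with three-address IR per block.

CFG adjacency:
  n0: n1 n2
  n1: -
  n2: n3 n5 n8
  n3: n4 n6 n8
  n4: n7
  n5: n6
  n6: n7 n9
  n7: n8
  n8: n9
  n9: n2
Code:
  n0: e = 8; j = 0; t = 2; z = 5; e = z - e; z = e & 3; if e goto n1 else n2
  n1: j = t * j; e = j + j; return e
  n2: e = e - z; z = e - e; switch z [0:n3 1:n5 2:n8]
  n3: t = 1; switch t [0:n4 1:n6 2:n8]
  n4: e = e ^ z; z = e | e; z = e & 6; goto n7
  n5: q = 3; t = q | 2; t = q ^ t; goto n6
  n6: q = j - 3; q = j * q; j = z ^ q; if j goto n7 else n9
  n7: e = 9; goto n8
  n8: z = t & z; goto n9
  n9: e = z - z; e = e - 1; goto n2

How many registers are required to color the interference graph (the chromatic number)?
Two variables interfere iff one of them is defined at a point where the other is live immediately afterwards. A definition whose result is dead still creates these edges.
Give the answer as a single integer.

Block summaries:
  n0 def {e,j,t,z} use ∅
  n1 def {e,j} use {j,t}
  n2 def {e,z} use {e,z}
  n3 def {t} use ∅
  n4 def {e,z} use {e,z}
  n5 def {q,t} use ∅
  n6 def {j,q} use {j,z}
  n7 def {e} use ∅
  n8 def {z} use {t,z}
  n9 def {e} use {z}

Live sets:
  live n0: ∅→{e,j,t,z}
  live n1: {j,t}→∅
  live n2: {e,j,t,z}→{e,j,t,z}
  live n3: {e,j,z}→{e,j,t,z}
  live n4: {e,j,t,z}→{j,t,z}
  live n5: {j,z}→{j,t,z}
  live n6: {j,t,z}→{j,t,z}
  live n7: {j,t,z}→{j,t,z}
  live n8: {j,t,z}→{j,t,z}
  live n9: {j,t,z}→{e,j,t,z}

Interfere edges:
  e↔{j,t,z}
  j↔{e,q,t,z}
  q↔{j,t,z}
  t↔{e,j,q,z}
  z↔{e,j,q,t}

Registers:
  {e,j,t,z} pairwise interfere (4-clique) ⇒ χ ≥ 4
  assign e→r3 j→r0 q→r3 t→r1 z→r2 — no edge inside a register ⇒ χ ≤ 4
  χ = 4

Answer: 4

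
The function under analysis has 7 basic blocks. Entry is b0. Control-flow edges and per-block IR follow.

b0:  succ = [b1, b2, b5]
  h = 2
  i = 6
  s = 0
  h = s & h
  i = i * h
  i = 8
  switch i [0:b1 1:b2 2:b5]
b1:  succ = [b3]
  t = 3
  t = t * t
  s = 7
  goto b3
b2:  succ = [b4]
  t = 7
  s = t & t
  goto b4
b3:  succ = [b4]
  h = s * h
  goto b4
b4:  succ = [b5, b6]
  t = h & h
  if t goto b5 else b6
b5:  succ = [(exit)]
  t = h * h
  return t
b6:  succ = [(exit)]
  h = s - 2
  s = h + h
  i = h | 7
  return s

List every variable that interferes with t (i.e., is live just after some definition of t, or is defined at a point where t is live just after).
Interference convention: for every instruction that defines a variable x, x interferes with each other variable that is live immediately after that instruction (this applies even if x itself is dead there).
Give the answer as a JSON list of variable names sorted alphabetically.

Answer: ["h", "s"]

Analysis:
Block summaries:
  b0 def {h,i,s} use ∅
  b1 def {s,t} use ∅
  b2 def {s,t} use ∅
  b3 def {h} use {h,s}
  b4 def {t} use {h}
  b5 def {t} use {h}
  b6 def {h,i,s} use {s}

Live sets:
  b0: in=∅ out={h}
  b1: in={h} out={h,s}
  b2: in={h} out={h,s}
  b3: in={h,s} out={h,s}
  b4: in={h,s} out={h,s}
  b5: in={h} out=∅
  b6: in={s} out=∅

Conflict graph:
  h: {i,s,t}
  i: {h,s}
  s: {h,i,t}
  t: {h,s}

N(t) = ["h", "s"]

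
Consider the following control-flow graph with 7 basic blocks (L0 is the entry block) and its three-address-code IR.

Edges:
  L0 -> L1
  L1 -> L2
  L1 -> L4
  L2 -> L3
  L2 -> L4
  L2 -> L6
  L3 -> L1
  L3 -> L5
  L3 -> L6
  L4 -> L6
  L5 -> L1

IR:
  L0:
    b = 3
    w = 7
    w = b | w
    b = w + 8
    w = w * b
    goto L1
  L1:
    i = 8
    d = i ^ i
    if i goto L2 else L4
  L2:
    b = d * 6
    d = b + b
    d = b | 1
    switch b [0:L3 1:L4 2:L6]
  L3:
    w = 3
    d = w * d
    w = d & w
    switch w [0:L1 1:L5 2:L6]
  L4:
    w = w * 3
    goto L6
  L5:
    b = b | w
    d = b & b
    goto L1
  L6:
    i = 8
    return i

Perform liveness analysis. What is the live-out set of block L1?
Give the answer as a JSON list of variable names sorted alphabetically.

def/use:
  L0 def {b,w} use ∅
  L1 def {d,i} use ∅
  L2 def {b,d} use {d}
  L3 def {d,w} use {d}
  L4 def {w} use {w}
  L5 def {b,d} use {b,w}
  L6 def {i} use ∅

Backward fixpoint:
  L0: in=∅ out={w}
  L1: in={w} out={d,w}
  L2: in={d,w} out={b,d,w}
  L3: in={b,d} out={b,w}
  L4: in={w} out=∅
  L5: in={b,w} out={w}
  L6: in=∅ out=∅

live-out(L1) = ["d", "w"]

Answer: ["d", "w"]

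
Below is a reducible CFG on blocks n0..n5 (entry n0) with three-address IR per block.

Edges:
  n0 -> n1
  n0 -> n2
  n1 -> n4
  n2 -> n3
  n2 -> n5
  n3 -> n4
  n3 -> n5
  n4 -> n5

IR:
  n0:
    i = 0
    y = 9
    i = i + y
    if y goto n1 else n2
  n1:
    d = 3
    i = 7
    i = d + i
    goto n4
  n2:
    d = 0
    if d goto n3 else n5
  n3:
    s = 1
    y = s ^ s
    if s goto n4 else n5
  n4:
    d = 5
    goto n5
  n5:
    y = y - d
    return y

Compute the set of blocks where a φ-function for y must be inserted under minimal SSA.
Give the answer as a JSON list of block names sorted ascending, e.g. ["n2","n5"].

idom tree: n1←n0 n2←n0 n3←n2 n4←n0 n5←n0
Join-block Dom:
  n4: preds {n1,n3}: {n0,n1} ∩ {n0,n2,n3} = {n0}; idom=n0
  n5: preds {n2,n3,n4}: {n0,n2} ∩ {n0,n2,n3} ∩ {n0,n4} = {n0}; idom=n0

DF derivation:
  n4←n1: walk n1 to n0
  n4←n3: walk n3→n2 to n0
  n5←n2: walk n2 to n0
  n5←n3: walk n3→n2 to n0
  n5←n4: walk n4 to n0
  n0: DF=∅
  n1: DF={n4}
  n2: DF={n4,n5}
  n3: DF={n4,n5}
  n4: DF={n5}
  n5: DF=∅

φ for y: defs {n0,n3,n5}
  DF⁺ = {n4,n5}

Answer: ["n4", "n5"]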